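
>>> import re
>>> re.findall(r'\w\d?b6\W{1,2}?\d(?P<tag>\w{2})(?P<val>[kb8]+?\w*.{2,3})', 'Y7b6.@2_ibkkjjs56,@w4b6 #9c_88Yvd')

This matches a word character, then optionally a digit, then the literal 'b6'; then 1 to 2 of a non-word character (lazy), then a digit; then exactly 2 of a word character (captured as 'tag'); then one or more of one of [kb8] (lazy), then zero or more of a word character, then 2 to 3 of any character (captured as 'val').
Walking the string: at [0:20] match 'Y7b6.@2_ibkkjjs56,@w', groups = ('_i', 'bkkjjs56,@w'); at [20:33] match '4b6 #9c_88Yvd', groups = ('c_', '88Yvd').
With 2 capturing groups, `findall` returns a 2-tuple per match.

[('_i', 'bkkjjs56,@w'), ('c_', '88Yvd')]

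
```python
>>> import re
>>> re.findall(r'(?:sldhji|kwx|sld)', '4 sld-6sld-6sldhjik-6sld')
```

['sld', 'sld', 'sldhji', 'sld']

The regex engine tests alternatives in the order written; an earlier branch that matches wins even if a later one would match more.
No capturing groups, so `findall` returns the 4 full match strings.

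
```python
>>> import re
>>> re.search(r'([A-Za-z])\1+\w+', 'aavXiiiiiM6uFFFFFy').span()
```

`\1` has to match the exact text group 1 already captured.
`search` walks the string left to right and returns the first match it finds.
The match spans [0:18] → 'aavXiiiiiM6uFFFFFy'.
Captured: group 1 = 'a'.

(0, 18)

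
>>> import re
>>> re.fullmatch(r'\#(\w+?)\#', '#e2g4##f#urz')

None

`re.fullmatch` is like wrapping the pattern in `^…$` (in single-line mode).
Here the string isn't matched end-to-end, so the call returns None.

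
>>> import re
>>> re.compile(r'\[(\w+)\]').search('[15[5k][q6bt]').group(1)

'5k'

The match spans [3:7] → '[5k]'.
Captured: group 1 = '5k'.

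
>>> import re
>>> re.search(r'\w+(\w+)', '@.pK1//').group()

'pK1'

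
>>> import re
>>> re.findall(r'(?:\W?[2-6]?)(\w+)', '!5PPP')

This matches optionally a non-word character, then optionally a character in [2-6] (non-capturing group); then one or more of a word character (captured).
Scanning left to right: at [0:5] match '!5PPP', group 1 = 'PPP'.
Because there's exactly one group, `findall` drops the full match and keeps group 1 from the one hit.

['PPP']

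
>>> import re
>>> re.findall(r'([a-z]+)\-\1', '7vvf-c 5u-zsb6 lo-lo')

['lo']

`\1` is not a pattern — it's the concrete string captured by group 1, re-applied verbatim.
One capturing group, so `findall` returns just the captured substring from the one match — 1 in all.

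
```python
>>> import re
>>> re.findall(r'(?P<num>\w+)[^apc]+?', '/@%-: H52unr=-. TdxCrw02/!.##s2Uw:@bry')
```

This matches one or more of a word character (captured as 'num'); then one or more of any character except [apc] (lazy).
Scanning left to right: at [6:13] match 'H52unr=', group 1 = 'H52unr'; at [16:25] match 'TdxCrw02/', group 1 = 'TdxCrw02'; at [29:34] match 's2Uw:', group 1 = 's2Uw'; at [35:38] match 'bry', group 1 = 'br'.
Because there's exactly one group, `findall` drops the full match and keeps group 1 from each hit.

['H52unr', 'TdxCrw02', 's2Uw', 'br']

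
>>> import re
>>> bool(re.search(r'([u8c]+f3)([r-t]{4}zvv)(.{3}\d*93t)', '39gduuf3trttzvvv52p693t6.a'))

Pattern: one or more of one of [u8c], then the literal 'f3' (captured); then exactly 4 of a character in [r-t], then the literal 'zvv' (captured); then exactly 3 of any character, then zero or more of a digit, then the literal '93t' (captured).
Here the pattern never matches, so the call returns None, and `bool(None)` is False.

False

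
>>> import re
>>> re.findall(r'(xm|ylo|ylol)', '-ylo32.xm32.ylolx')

The regex engine tests alternatives in the order written; an earlier branch that matches wins even if a later one would match more.
One capturing group, so `findall` returns just the captured substring from each match — 3 in all.

['ylo', 'xm', 'ylo']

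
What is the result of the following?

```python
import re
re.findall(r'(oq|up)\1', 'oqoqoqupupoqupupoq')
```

['oq', 'up', 'up']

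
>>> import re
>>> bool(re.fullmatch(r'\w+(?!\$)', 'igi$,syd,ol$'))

False

Because the assertion is negative and zero-width, positions next to the forbidden text are skipped.
`re.fullmatch` requires the pattern to consume the entire string.
Here there's no way to consume every character, so the call returns None, and `bool(None)` is False.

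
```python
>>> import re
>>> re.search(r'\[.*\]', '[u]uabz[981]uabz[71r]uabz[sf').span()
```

(0, 21)

The match spans [0:21] → '[u]uabz[981]uabz[71r]'.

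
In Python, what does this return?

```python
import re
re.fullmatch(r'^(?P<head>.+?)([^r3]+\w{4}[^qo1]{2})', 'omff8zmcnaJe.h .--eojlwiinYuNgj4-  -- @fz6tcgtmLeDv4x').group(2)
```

'mff8zmcnaJe.h .--eojlwiinYuNgj4-  -- @fz6tcgtmLeDv4x'

Pattern: anchored at the start of the string; then one or more of any character (lazy) (captured as 'head'); then one or more of any character except [r3], then exactly 4 of a word character, then exactly 2 of any character except [qo1] (captured).
A non-greedy quantifier consumes as few characters as it can — just enough that the remainder of the pattern still matches from where it stops; whatever follows it matches normally.
`fullmatch` succeeds only if the pattern covers the string from start to end.
The match spans [0:53] → 'omff8zmcnaJe.h .--eojlwiinYuNgj4-  -- @fz6tcgtmLeDv4x'.
Captured: group 1 = 'o', group 2 = 'mff8zmcnaJe.h .--eojlwiinYuNgj4-  -- @fz6tcgtmLeDv4x'.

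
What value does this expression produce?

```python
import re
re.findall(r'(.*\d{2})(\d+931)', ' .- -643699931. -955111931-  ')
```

[(' .- -643699931. -95511', '1931')]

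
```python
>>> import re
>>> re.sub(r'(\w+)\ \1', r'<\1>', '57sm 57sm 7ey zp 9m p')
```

'<57sm> 7ey zp 9m p'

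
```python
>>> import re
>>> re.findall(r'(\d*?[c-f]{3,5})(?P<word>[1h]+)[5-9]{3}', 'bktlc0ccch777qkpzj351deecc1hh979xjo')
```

[('0ccc', 'h'), ('351deecc', '1hh')]

Pattern: zero or more of a digit (lazy), then 3 to 5 of a character in [c-f] (captured); then one or more of one of [1h] (captured as 'word'); then exactly 3 of a character in [5-9].
Scanning left to right: at [5:13] match '0ccch777', groups = ('0ccc', 'h'); at [18:32] match '351deecc1hh979', groups = ('351deecc', '1hh').
Multiple groups make `findall` return tuples — one 2-tuple for each match.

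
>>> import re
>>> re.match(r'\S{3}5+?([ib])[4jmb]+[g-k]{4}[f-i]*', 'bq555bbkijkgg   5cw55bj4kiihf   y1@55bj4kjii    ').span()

(0, 13)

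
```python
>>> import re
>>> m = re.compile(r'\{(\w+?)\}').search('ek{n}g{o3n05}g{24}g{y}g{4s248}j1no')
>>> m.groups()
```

`re.search` scans for the first position where the pattern succeeds.
The match spans [2:5] → '{n}'.
Captured: group 1 = 'n'.

('n',)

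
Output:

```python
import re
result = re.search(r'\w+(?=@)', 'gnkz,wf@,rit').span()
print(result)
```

(5, 7)

The lookaround is zero-width — it requires the adjacent text to match without consuming it, so the asserted text isn't part of the match.
`re.search` tries every starting position until one works.
The match spans [5:7] → 'wf'.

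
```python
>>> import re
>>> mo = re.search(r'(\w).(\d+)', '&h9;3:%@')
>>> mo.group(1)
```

'9'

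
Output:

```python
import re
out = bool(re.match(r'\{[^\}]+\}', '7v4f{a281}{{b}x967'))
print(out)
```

False

`match` is anchored at position 0; if the pattern doesn't fit there, it returns None.
Here position 0 doesn't satisfy it, so the call returns None, and `bool(None)` is False.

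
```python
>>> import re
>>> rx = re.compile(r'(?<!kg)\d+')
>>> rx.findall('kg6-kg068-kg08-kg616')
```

Because the assertion is negative and zero-width, positions next to the forbidden text are skipped.
`findall` yields the raw match text (3 of them) because the pattern has no groups.

['68', '8', '16']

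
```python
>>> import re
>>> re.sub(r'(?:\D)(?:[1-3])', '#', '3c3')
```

'3#'

Every occurrence is swapped for '#'.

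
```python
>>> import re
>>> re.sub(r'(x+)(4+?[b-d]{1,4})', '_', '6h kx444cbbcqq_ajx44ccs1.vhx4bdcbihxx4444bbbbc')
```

Pattern: one or more of a literal 'x' (captured); then one or more of a literal '4' (lazy), then 1 to 4 of a character in [b-d] (captured).
Matches: at [4:12] → 'x444cbbc'; at [17:22] → 'x44cc'; at [27:33] → 'x4bdcb'; at [35:45] → 'xx4444bbbb'.
`sub` substitutes '_' at each match site.

'6h k_qq_aj_s1.vh_ih_c'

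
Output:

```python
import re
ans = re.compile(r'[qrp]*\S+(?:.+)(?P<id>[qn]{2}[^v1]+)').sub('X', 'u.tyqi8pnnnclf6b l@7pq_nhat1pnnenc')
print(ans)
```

X

`sub` substitutes 'X' at each match site.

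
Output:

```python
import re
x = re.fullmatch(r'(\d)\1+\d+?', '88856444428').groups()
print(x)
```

The backreference `\1` re-matches whatever the first group consumed, character for character.
`fullmatch` succeeds only if the pattern covers the string from start to end.
The match spans [0:11] → '88856444428'.
Captured: group 1 = '8'.

('8',)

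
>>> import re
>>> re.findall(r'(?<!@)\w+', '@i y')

['y']

Because the assertion is negative and zero-width, positions next to the forbidden text are skipped.
Walking the string: at [3:4] → 'y'.
Since nothing is captured, `findall` lists the 1 matched substring directly.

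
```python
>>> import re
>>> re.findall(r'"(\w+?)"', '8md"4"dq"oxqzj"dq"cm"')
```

['4', 'oxqzj', 'cm']

Scanning left to right: at [3:6] match '"4"', group 1 = '4'; at [8:15] match '"oxqzj"', group 1 = 'oxqzj'; at [17:21] match '"cm"', group 1 = 'cm'.
One capturing group, so `findall` returns just the captured substring from each match — 3 in all.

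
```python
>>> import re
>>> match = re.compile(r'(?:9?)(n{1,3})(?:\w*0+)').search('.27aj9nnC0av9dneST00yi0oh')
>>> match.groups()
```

('nn',)

The pattern matches optionally a literal '9' (non-capturing group); then 1 to 3 of a literal 'n' (captured); then zero or more of a word character, then one or more of the literal '0' (non-capturing group).
`re.search` scans for the first position where the pattern succeeds.
The match spans [5:23] → '9nnC0av9dneST00yi0'.
Captured: group 1 = 'nn'.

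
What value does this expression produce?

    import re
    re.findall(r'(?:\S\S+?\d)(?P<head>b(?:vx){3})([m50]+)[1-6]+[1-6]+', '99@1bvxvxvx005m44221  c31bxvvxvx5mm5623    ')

[('bvxvxvx', '005m')]

This matches a non-whitespace character, then one or more of a non-whitespace character (lazy), then a digit (non-capturing group); then a literal 'b', then the literal 'vx' repeated 3 times (captured as 'head'); then one or more of one of [m50] (captured); then one or more of a character in [1-6], then one or more of a character in [1-6].
Scanning left to right: at [0:20] match '99@1bvxvxvx005m44221', groups = ('bvxvxvx', '005m').
With 2 capturing groups, `findall` returns a 2-tuple per match.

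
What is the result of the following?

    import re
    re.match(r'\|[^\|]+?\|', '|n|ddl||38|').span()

(0, 3)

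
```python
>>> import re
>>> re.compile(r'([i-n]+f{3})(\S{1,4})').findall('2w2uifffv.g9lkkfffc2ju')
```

Pattern: one or more of a character in [i-n], then exactly 3 of the literal 'f' (captured); then 1 to 4 of a non-whitespace character (captured).
Matches: at [4:12] match 'ifffv.g9', groups = ('ifff', 'v.g9'); at [12:22] match 'lkkfffc2ju', groups = ('lkkfff', 'c2ju').
Multiple groups make `findall` return tuples — one 2-tuple for each match.

[('ifff', 'v.g9'), ('lkkfff', 'c2ju')]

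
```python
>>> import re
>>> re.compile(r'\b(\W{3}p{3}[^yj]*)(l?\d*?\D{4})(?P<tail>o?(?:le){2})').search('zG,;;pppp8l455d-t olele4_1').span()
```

The pattern matches a word boundary (`\b`, zero-width); then exactly 3 of a non-word character, then exactly 3 of the literal 'p', then zero or more of any character except [yj] (captured); then optionally a literal 'l', then zero or more of a digit (lazy), then exactly 4 of a non-digit (captured); then optionally the literal 'o', then the literal 'le' repeated 2 times (captured as 'tail').
Unlike `match`, `search` isn't anchored — it looks for the pattern anywhere in the string.
The match spans [2:23] → ',;;pppp8l455d-t olele'.
Captured: group 1 = ',;;pppp8l455d', group 2 = '-t o', group 3 = 'lele'.

(2, 23)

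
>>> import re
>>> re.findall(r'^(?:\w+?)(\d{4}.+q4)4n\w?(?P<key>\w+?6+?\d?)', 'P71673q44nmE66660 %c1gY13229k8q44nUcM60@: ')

[('71673q44nmE66660 %c1gY13229k8q4', 'cM60')]

The `?` after the quantifier makes it lazy — it takes as little as possible before letting the rest of the pattern try.
With 2 capturing groups, `findall` returns a 2-tuple per match.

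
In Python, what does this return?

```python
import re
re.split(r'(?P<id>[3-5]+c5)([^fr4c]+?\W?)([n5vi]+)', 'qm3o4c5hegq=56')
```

['qm3o', '4c5', 'hegq=', '5', '6']

`re.split` interleaves the captured-group text with the surrounding fragments.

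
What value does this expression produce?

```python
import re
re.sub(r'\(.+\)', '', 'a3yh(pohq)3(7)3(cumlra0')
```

'a3yh3(cumlra0'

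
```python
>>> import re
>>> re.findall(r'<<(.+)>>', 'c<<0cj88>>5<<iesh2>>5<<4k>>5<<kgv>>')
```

['0cj88>>5<<iesh2>>5<<4k>>5<<kgv']

One capturing group, so `findall` returns just the captured substring from the one match — 1 in all.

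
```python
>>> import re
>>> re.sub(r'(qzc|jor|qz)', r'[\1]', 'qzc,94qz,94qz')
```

Alternation tries branches left to right and keeps the first one that lets the overall match succeed at that position.
Matches: at [0:3] → 'qzc'; at [6:8] → 'qz'; at [11:13] → 'qz'.
The replacement refers to a captured group, so each match is rewritten using its own captured text.

'[qzc],94[qz],94[qz]'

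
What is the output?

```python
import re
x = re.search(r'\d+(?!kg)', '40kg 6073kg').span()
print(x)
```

A negative assertion filters positions out without eating any characters.
The match spans [0:1] → '4'.

(0, 1)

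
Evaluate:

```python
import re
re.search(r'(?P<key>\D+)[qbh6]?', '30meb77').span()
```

This matches one or more of a non-digit (captured as 'key'); then optionally one of [qbh6].
Unlike `match`, `search` isn't anchored — it looks for the pattern anywhere in the string.
The match spans [2:5] → 'meb'.
Captured: group 1 = 'meb'.

(2, 5)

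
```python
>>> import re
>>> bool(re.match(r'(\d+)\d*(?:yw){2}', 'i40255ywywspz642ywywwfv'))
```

False

`match` is anchored at position 0; if the pattern doesn't fit there, it returns None.
Here the pattern fails at index 0, so the call returns None, and `bool(None)` is False.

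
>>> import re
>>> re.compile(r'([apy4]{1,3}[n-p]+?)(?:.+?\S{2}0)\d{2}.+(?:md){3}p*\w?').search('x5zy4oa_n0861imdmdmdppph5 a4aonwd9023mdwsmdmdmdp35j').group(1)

Pattern: 1 to 3 of one of [apy4], then one or more of a character in [n-p] (lazy) (captured); then one or more of any character (lazy), then exactly 2 of a non-whitespace character, then the literal '0' (non-capturing group); then exactly 2 of a digit, then one or more of any character; then the literal 'md' repeated 3 times, then zero or more of a literal 'p', then optionally a word character.
`search` walks the string left to right and returns the first match it finds.
The match spans [3:49] → 'y4oa_n0861imdmdmdppph5 a4aonwd9023mdwsmdmdmdp3'.
Captured: group 1 = 'y4o'.

'y4o'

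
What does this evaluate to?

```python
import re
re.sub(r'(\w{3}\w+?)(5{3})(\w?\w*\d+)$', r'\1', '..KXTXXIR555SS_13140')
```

'..KXTXXIR'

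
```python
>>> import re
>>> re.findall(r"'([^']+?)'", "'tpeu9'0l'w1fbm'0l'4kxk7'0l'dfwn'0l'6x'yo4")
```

['tpeu9', 'w1fbm', '4kxk7', 'dfwn', '6x']

Walking the string: at [0:7] match "'tpeu9'", group 1 = 'tpeu9'; at [9:16] match "'w1fbm'", group 1 = 'w1fbm'; at [18:25] match "'4kxk7'", group 1 = '4kxk7'; at [27:33] match "'dfwn'", group 1 = 'dfwn'; at [35:39] match "'6x'", group 1 = '6x'.
One capturing group, so `findall` returns just the captured substring from each match — 5 in all.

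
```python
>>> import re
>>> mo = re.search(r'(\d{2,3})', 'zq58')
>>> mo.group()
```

The match spans [2:4] → '58'.

'58'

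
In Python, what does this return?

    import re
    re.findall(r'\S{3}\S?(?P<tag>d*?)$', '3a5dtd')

Pattern: exactly 3 of a non-whitespace character, then optionally a non-whitespace character; then zero or more of a literal 'd' (lazy) (captured as 'tag'); then anchored at the end.
Matches: at [1:6] match 'a5dtd', group 1 = 'd'.
With a single group, `findall` returns only what that group captured — 1 item.

['d']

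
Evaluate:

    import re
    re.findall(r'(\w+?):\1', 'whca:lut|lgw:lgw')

`\1` has to match the exact text group 1 already captured.
`findall` collects group 1 from the one match (1 total).

['lgw']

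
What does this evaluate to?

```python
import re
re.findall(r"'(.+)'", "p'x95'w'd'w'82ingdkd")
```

["x95'w'd'w"]

With a single group, `findall` returns only what that group captured — 1 item.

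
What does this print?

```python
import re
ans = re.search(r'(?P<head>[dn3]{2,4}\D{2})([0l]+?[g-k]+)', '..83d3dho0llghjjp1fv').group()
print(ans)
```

3d3dho0llghjj

This matches 2 to 4 of one of [dn3], then exactly 2 of a non-digit (captured as 'head'); then one or more of one of [0l] (lazy), then one or more of a character in [g-k] (captured).
The match spans [3:16] → '3d3dho0llghjj'.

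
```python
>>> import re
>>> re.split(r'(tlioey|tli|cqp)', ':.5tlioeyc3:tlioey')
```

`|` is ordered: at each position the engine commits to the first alternative that works.
Matches to split on: at [3:9] → 'tlioey'; at [12:18] → 'tlioey'.
With a capturing group present, the delimiter's captured portion is kept in the result list.

[':.5', 'tlioey', 'c3:', 'tlioey', '']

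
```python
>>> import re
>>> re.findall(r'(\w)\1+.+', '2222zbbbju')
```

The backreference `\1` re-matches whatever the first group consumed, character for character.
Matches: at [0:10] match '2222zbbbju', group 1 = '2'.
Because there's exactly one group, `findall` drops the full match and keeps group 1 from the one hit.

['2']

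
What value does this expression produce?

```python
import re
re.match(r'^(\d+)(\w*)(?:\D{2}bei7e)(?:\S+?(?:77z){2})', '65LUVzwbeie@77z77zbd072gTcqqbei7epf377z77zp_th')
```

None

Pattern: anchored at the start of the string; then one or more of a digit (captured); then zero or more of a word character (captured); then exactly 2 of a non-digit, then the literal 'be', then the literal 'i7e' (non-capturing group); then one or more of a non-whitespace character (lazy), then the literal '77z' repeated 2 times (non-capturing group).
`match` is anchored at position 0; if the pattern doesn't fit there, it returns None.
Here position 0 doesn't satisfy it, so the call returns None.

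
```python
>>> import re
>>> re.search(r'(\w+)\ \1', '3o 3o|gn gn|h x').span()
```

(0, 5)

The backreference `\1` re-matches whatever the first group consumed, character for character.
`re.search` scans for the first position where the pattern succeeds.
The match spans [0:5] → '3o 3o'.
Captured: group 1 = '3o'.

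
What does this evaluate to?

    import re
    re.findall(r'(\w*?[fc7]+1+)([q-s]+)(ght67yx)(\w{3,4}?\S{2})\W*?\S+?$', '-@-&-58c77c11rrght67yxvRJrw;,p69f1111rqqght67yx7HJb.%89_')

[('58c77c11', 'rr', 'ght67yx', 'vRJrw')]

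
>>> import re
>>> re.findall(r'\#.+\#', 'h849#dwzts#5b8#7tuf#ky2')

['#dwzts#5b8#7tuf#']

No capturing groups, so `findall` returns the 1 full match string.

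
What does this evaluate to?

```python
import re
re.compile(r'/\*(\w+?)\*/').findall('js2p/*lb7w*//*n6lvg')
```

Matches: at [4:12] match '/*lb7w*/', group 1 = 'lb7w'.
One capturing group, so `findall` returns just the captured substring from the one match — 1 in all.

['lb7w']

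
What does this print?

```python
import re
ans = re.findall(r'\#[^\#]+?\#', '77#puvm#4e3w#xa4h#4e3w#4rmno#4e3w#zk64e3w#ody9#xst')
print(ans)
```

Scanning left to right: at [2:8] → '#puvm#'; at [12:18] → '#xa4h#'; at [22:29] → '#4rmno#'; at [33:42] → '#zk64e3w#'.
With no groups in the pattern, `findall` gives back each whole match — 4 here.

['#puvm#', '#xa4h#', '#4rmno#', '#zk64e3w#']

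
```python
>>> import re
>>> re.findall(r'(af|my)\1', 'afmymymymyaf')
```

After group 1 captures some text, `\1` only succeeds where that same text appears again.
`findall` collects group 1 from each match (2 total).

['my', 'my']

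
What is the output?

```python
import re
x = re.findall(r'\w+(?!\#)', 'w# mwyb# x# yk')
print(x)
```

Because the assertion is negative and zero-width, positions next to the forbidden text are skipped.
Walking the string: at [3:6] → 'mwy'; at [12:14] → 'yk'.
`findall` yields the raw match text (2 of them) because the pattern has no groups.

['mwy', 'yk']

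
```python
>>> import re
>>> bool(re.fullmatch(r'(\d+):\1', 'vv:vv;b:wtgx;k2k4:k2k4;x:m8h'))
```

`re.fullmatch` requires the pattern to consume the entire string.
Here the pattern can't cover the whole string, so the call returns None, and `bool(None)` is False.

False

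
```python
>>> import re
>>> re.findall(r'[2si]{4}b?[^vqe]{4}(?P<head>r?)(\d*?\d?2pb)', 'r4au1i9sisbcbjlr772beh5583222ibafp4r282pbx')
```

[('r', '282pb')]

Pattern: exactly 4 of one of [2si]; then optionally a literal 'b', then exactly 4 of any character except [vqe]; then optionally a literal 'r' (captured as 'head'); then zero or more of a digit (lazy), then optionally a digit, then the literal '2pb' (captured).
`findall` packs the 2 group values into a tuple for every match.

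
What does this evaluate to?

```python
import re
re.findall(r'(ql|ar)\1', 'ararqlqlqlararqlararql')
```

`\1` is not a pattern — it's the concrete string captured by group 1, re-applied verbatim.
Matches: at [0:4] match 'arar', group 1 = 'ar'; at [4:8] match 'qlql', group 1 = 'ql'; at [10:14] match 'arar', group 1 = 'ar'; at [16:20] match 'arar', group 1 = 'ar'.
One capturing group, so `findall` returns just the captured substring from each match — 4 in all.

['ar', 'ql', 'ar', 'ar']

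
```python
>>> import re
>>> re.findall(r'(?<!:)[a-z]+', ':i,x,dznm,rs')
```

['x', 'dznm', 'rs']

A negative assertion filters positions out without eating any characters.
Matches: at [3:4] → 'x'; at [5:9] → 'dznm'; at [10:12] → 'rs'.
Since nothing is captured, `findall` lists the 3 matched substrings directly.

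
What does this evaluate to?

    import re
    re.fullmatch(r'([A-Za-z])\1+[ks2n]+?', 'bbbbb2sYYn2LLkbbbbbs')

`\1` is not a pattern — it's the concrete string captured by group 1, re-applied verbatim.
`fullmatch` succeeds only if the pattern covers the string from start to end.
Here there's no way to consume every character, so the call returns None.

None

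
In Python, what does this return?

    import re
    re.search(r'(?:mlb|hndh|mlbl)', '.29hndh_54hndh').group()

'hndh'

Unlike `match`, `search` isn't anchored — it looks for the pattern anywhere in the string.
The match spans [3:7] → 'hndh'.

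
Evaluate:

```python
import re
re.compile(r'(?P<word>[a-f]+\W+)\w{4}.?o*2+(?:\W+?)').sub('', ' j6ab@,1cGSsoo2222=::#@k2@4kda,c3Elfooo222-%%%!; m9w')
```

The pattern matches one or more of a character in [a-f], then one or more of a non-word character (captured as 'word'); then exactly 4 of a word character, then optionally any character; then zero or more of the literal 'o', then one or more of a literal '2'; then one or more of a non-word character (lazy) (non-capturing group).
Every occurrence is swapped for ''.

' j6::#@k2@4k%%%!; m9w'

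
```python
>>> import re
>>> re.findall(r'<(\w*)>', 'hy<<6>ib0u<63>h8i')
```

['6', '63']

`findall` collects group 1 from each match (2 total).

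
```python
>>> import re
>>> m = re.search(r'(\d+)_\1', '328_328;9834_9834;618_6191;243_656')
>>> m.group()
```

'328_328'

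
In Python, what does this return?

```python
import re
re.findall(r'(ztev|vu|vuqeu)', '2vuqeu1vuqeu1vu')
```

`|` is ordered: at each position the engine commits to the first alternative that works.
Scanning left to right: at [1:3] match 'vu', group 1 = 'vu'; at [7:9] match 'vu', group 1 = 'vu'; at [13:15] match 'vu', group 1 = 'vu'.
With a single group, `findall` returns only what that group captured — 3 items.

['vu', 'vu', 'vu']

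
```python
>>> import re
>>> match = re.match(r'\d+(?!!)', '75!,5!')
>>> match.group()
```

'7'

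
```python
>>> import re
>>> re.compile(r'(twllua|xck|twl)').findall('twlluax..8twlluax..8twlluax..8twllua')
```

Branches in `(...|...)` are attempted left-to-right; the first branch that allows the whole pattern to succeed is taken.
One capturing group, so `findall` returns just the captured substring from each match — 4 in all.

['twllua', 'twllua', 'twllua', 'twllua']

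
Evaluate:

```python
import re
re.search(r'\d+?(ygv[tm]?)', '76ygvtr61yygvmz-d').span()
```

Pattern: one or more of a digit (lazy); then the literal 'ygv', then optionally one of [tm] (captured).
The match spans [0:6] → '76ygvt'.

(0, 6)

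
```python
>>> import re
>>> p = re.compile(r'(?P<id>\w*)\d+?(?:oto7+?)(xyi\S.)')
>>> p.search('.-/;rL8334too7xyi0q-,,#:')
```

None

Pattern: zero or more of a word character (captured as 'id'); then one or more of a digit (lazy); then the literal 'oto', then one or more of a literal '7' (lazy) (non-capturing group); then the literal 'xyi', then a non-whitespace character, then any character (captured).
`re.search` tries every starting position until one works.
Here nothing in the string fits, so the call returns None.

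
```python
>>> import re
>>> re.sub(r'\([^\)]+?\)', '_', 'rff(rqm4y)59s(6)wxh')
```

Every occurrence is swapped for '_'.

'rff_59s_wxh'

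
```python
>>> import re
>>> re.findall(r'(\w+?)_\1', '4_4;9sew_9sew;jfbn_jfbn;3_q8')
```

['4', '9sew', 'jfbn']

A backreference is literal: `\1` must see the identical characters the first group matched.
`findall` collects group 1 from each match (3 total).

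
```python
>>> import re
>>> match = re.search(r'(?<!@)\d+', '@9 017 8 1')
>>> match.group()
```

The negative lookaround is zero-width — it rules out positions where the adjacent text would match, without consuming anything.
`re.search` tries every starting position until one works.
The match spans [3:6] → '017'.

'017'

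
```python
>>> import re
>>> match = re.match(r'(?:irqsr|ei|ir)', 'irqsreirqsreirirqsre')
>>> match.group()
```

`re.match` won't scan ahead — the pattern has to work from the very first character.
The match spans [0:5] → 'irqsr'.

'irqsr'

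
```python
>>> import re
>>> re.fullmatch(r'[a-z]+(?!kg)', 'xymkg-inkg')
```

None

For `fullmatch`, every character of the input must be accounted for by the pattern.
Here the string isn't matched end-to-end, so the call returns None.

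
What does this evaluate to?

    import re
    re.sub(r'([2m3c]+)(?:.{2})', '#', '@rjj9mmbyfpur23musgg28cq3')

'@rjj9#fpur#gg#q3'

The pattern matches one or more of one of [2m3c] (captured); then exactly 2 of any character (non-capturing group).
Each match is replaced by '#'.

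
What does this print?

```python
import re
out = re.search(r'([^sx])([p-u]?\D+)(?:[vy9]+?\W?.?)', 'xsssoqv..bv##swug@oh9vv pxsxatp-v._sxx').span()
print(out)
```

Pattern: any character except [sx] (captured); then optionally a character in [p-u], then one or more of a non-digit (captured); then one or more of one of [vy9] (lazy), then optionally a non-word character, then optionally any character (non-capturing group).
The match spans [4:22] → 'oqv..bv##swug@oh9v'.

(4, 22)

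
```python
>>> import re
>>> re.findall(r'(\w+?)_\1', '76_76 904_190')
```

`\1` is not a pattern — it's the concrete string captured by group 1, re-applied verbatim.
Walking the string: at [0:5] match '76_76', group 1 = '76'.
One capturing group, so `findall` returns just the captured substring from the one match — 1 in all.

['76']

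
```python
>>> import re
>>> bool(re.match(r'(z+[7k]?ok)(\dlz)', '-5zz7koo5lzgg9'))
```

This matches one or more of the literal 'z', then optionally one of [7k], then the literal 'ok' (captured); then a digit, then the literal 'lz' (captured).
`re.match` only tries the pattern at the start of the string.
Here the pattern fails at index 0, so the call returns None, and `bool(None)` is False.

False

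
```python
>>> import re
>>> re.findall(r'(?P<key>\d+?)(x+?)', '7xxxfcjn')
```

[('7', 'x')]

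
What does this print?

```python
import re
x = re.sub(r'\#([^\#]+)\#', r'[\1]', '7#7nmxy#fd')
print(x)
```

7[7nmxy]fd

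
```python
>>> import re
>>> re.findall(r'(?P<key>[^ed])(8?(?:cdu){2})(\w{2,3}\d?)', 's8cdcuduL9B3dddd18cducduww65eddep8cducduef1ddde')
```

[('1', '8cducdu', 'ww65'), ('p', '8cducdu', 'ef1')]

Pattern: any character except [ed] (captured as 'key'); then optionally a literal '8', then the literal 'cdu' repeated 2 times (captured); then 2 to 3 of a word character, then optionally a digit (captured).
Matches: at [16:28] match '18cducduww65', groups = ('1', '8cducdu', 'ww65'); at [32:43] match 'p8cducduef1', groups = ('p', '8cducdu', 'ef1').
Multiple groups make `findall` return tuples — one 3-tuple for each match.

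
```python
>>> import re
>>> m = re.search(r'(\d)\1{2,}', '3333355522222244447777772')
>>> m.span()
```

(0, 5)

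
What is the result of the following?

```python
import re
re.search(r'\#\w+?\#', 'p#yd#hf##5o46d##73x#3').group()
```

'#yd#'

`re.search` scans for the first position where the pattern succeeds.
The match spans [1:5] → '#yd#'.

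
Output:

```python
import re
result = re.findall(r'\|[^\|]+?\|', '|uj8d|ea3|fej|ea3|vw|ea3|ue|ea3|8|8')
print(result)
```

`findall` yields the raw match text (5 of them) because the pattern has no groups.

['|uj8d|', '|fej|', '|vw|', '|ue|', '|8|']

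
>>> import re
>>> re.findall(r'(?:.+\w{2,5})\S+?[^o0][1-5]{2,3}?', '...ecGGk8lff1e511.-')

['...ecGGk8lff1e511']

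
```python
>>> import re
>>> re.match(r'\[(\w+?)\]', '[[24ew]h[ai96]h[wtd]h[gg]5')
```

With `match`, the pattern is implicitly anchored at the beginning.
Here the pattern fails at index 0, so the call returns None.

None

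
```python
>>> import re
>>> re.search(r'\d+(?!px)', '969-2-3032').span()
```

(0, 3)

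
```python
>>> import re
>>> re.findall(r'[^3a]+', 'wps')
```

Pattern: one or more of any character except [3a].
Matches: at [0:3] → 'wps'.
With no groups in the pattern, `findall` gives back each whole match — 1 here.

['wps']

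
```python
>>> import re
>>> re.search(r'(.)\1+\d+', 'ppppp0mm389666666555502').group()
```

'ppppp0'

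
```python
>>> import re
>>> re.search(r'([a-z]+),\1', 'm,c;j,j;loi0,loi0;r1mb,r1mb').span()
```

`\1` is not a pattern — it's the concrete string captured by group 1, re-applied verbatim.
`search` walks the string left to right and returns the first match it finds.
The match spans [4:7] → 'j,j'.
Captured: group 1 = 'j'.

(4, 7)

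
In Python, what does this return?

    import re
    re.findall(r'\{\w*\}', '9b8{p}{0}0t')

['{p}', '{0}']

Scanning left to right: at [3:6] → '{p}'; at [6:9] → '{0}'.
Since nothing is captured, `findall` lists the 2 matched substrings directly.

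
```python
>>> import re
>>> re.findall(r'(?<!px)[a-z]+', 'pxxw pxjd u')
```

A negative assertion filters positions out without eating any characters.
Scanning left to right: at [0:4] → 'pxxw'; at [5:9] → 'pxjd'; at [10:11] → 'u'.
No capturing groups, so `findall` returns the 3 full match strings.

['pxxw', 'pxjd', 'u']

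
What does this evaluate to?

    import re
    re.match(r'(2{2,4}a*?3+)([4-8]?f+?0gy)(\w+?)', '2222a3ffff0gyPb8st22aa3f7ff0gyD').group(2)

'ffff0gy'

The match spans [0:14] → '2222a3ffff0gyP'.
Captured: group 1 = '2222a3', group 2 = 'ffff0gy', group 3 = 'P'.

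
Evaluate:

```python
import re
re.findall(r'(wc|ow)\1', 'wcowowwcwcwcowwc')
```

['ow', 'wc']

`\1` has to match the exact text group 1 already captured.
With a single group, `findall` returns only what that group captured — 2 items.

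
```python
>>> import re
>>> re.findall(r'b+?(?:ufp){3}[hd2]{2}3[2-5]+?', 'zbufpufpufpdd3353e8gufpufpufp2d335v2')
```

With no groups in the pattern, `findall` gives back each whole match — 1 here.

['bufpufpufpdd33']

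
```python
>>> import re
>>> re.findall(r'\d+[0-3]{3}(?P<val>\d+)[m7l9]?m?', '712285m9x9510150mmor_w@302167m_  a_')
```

['85', '50', '67']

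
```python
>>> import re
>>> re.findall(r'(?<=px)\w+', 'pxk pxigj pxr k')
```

['k', 'igj', 'r']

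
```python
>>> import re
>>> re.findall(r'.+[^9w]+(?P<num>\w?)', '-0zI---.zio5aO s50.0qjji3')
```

['']

The pattern matches one or more of any character, then one or more of any character except [9w]; then optionally a word character (captured as 'num').
Walking the string: at [0:25] match '-0zI---.zio5aO s50.0qjji3', group 1 = ''.
With a single group, `findall` returns only what that group captured — 1 item.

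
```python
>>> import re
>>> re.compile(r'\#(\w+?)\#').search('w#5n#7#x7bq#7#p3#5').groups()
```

('5n',)

Unlike `match`, `search` isn't anchored — it looks for the pattern anywhere in the string.
The match spans [1:5] → '#5n#'.
Captured: group 1 = '5n'.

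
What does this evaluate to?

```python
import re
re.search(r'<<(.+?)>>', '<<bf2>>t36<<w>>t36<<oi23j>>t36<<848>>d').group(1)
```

'bf2'

The match spans [0:7] → '<<bf2>>'.
Captured: group 1 = 'bf2'.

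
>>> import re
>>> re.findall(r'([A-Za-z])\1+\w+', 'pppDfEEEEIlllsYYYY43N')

['p']

After group 1 captures some text, `\1` only succeeds where that same text appears again.
Walking the string: at [0:21] match 'pppDfEEEEIlllsYYYY43N', group 1 = 'p'.
With a single group, `findall` returns only what that group captured — 1 item.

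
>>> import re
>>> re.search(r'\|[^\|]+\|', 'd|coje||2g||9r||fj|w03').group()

`re.search` tries every starting position until one works.
The match spans [1:7] → '|coje|'.

'|coje|'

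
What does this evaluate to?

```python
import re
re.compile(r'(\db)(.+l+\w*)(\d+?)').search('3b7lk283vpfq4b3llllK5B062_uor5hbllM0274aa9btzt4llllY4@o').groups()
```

The pattern matches a digit, then the literal 'b' (captured); then one or more of any character, then one or more of the literal 'l', then zero or more of a word character (captured); then one or more of a digit (lazy) (captured).
Unlike `match`, `search` isn't anchored — it looks for the pattern anywhere in the string.
The match spans [0:53] → '3b7lk283vpfq4b3llllK5B062_uor5hbllM0274aa9btzt4llllY4'.
Captured: group 1 = '3b', group 2 = '7lk283vpfq4b3llllK5B062_uor5hbllM0274aa9btzt4llllY', group 3 = '4'.

('3b', '7lk283vpfq4b3llllK5B062_uor5hbllM0274aa9btzt4llllY', '4')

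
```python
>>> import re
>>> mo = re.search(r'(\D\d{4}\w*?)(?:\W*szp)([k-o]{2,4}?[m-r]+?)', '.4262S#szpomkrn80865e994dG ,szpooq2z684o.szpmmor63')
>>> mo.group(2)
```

The pattern matches a non-digit, then exactly 4 of a digit, then zero or more of a word character (lazy) (captured); then zero or more of a non-word character, then the literal 'szp' (non-capturing group); then 2 to 4 of a character in [k-o] (lazy), then one or more of a character in [m-r] (lazy) (captured).
With the lazy modifier that quantifier settles for the fewest repetitions that let the rest of the pattern succeed (the atoms after it are unaffected and can still be greedy).
Unlike `match`, `search` isn't anchored — it looks for the pattern anywhere in the string.
The match spans [0:14] → '.4262S#szpomkr'.
Captured: group 1 = '.4262S', group 2 = 'omkr'.

'omkr'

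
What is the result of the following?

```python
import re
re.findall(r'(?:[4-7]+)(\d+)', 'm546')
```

Pattern: one or more of a character in [4-7] (non-capturing group); then one or more of a digit (captured).
Walking the string: at [1:4] match '546', group 1 = '6'.
With a single group, `findall` returns only what that group captured — 1 item.

['6']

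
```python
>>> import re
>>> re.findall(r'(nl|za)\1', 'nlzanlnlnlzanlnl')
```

['nl', 'nl']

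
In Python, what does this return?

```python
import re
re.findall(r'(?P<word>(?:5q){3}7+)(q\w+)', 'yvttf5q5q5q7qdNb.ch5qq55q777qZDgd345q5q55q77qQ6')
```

[('5q5q5q7', 'qdNb')]

This matches the literal '5q' repeated 3 times, then one or more of the literal '7' (captured as 'word'); then a literal 'q', then one or more of a word character (captured).
Matches: at [5:16] match '5q5q5q7qdNb', groups = ('5q5q5q7', 'qdNb').
Multiple groups make `findall` return tuples — one 2-tuple for the one match.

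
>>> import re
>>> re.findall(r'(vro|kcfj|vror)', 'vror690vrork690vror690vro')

Branches in `(...|...)` are attempted left-to-right; the first branch that allows the whole pattern to succeed is taken.
Matches: at [0:3] match 'vro', group 1 = 'vro'; at [7:10] match 'vro', group 1 = 'vro'; at [15:18] match 'vro', group 1 = 'vro'; at [22:25] match 'vro', group 1 = 'vro'.
`findall` collects group 1 from each match (4 total).

['vro', 'vro', 'vro', 'vro']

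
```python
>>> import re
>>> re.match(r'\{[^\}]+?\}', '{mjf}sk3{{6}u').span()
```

(0, 5)

`re.match` only tries the pattern at the start of the string.
The match spans [0:5] → '{mjf}'.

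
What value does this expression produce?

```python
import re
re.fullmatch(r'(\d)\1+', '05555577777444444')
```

None

`\1` has to match the exact text group 1 already captured.
`re.fullmatch` requires the pattern to consume the entire string.
Here the pattern can't cover the whole string, so the call returns None.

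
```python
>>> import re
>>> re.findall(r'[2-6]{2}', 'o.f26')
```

['26']

With no groups in the pattern, `findall` gives back each whole match — 1 here.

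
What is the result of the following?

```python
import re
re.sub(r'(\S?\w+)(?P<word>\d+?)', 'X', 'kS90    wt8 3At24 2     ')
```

'X    X X 2     '

The pattern matches optionally a non-whitespace character, then one or more of a word character (captured); then one or more of a digit (lazy) (captured as 'word').
`sub` substitutes 'X' at each match site.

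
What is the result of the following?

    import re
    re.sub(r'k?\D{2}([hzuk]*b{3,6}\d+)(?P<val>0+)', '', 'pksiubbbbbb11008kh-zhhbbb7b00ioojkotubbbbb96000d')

'p8kh-zhhbbb7b00ioojd'

The pattern matches optionally the literal 'k', then exactly 2 of a non-digit; then zero or more of one of [hzuk], then 3 to 6 of a literal 'b', then one or more of a digit (captured); then one or more of a literal '0' (captured as 'val').
Matches: at [1:15] → 'ksiubbbbbb1100'; at [33:47] → 'kotubbbbb96000'.
Each match is replaced by ''.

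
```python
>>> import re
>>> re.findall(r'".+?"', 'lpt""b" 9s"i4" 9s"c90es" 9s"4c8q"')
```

With the lazy modifier that quantifier settles for the fewest repetitions that let the rest of the pattern succeed (the atoms after it are unaffected and can still be greedy).
With no groups in the pattern, `findall` gives back each whole match — 4 here.

['""b"', '"i4"', '"c90es"', '"4c8q"']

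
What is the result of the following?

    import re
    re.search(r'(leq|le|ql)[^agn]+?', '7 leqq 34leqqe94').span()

Alternation tries branches left to right and keeps the first one that lets the overall match succeed at that position.
`re.search` tries every starting position until one works.
The match spans [2:6] → 'leqq'.
Captured: group 1 = 'leq'.

(2, 6)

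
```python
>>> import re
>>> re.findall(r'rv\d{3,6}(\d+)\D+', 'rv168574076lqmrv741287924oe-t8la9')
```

This matches the literal 'rv', then 3 to 6 of a digit; then one or more of a digit (captured); then one or more of a non-digit.
Matches: at [0:16] match 'rv168574076lqmrv', group 1 = '076'.
`findall` collects group 1 from the one match (1 total).

['076']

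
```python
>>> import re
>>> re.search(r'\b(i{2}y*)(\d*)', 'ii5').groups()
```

('ii', '5')

The match spans [0:3] → 'ii5'.
Captured: group 1 = 'ii', group 2 = '5'.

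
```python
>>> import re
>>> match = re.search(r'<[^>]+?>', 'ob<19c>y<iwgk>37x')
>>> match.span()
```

(2, 7)

The match spans [2:7] → '<19c>'.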